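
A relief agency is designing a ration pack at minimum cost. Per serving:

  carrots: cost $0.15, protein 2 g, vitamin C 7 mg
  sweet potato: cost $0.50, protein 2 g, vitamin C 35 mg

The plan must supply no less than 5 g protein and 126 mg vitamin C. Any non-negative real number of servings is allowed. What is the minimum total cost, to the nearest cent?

Check every corner: each single food scaled to meet both minima, and each pair solved so both constraints bind.
carrots only: max(5/2, 126/7) = 18 servings → $2.70.
sweet potato only: max(5/2, 126/35) = 3.6 servings → $1.80.
carrots + sweet potato with both targets exact would need a negative amount; discard.
Cheapest feasible corner: $1.80.

$1.80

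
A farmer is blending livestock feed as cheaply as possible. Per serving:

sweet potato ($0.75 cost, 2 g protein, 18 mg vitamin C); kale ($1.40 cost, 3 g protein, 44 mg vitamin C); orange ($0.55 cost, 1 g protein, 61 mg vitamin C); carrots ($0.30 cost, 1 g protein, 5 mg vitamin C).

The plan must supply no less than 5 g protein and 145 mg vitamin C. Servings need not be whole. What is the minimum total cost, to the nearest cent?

$2.04

The cheapest plan sits at a corner of the feasible region — with two constraints it uses at most two foods.
sweet potato only: max(5/2, 145/18) = 8.056 servings → $6.04.
kale only: max(5/3, 145/44) = 3.295 servings → $4.61.
orange only: max(5/1, 145/61) = 5 servings → $2.75.
carrots only: max(5/1, 145/5) = 29 servings → $8.70.
sweet potato + kale: intersection lies outside the first quadrant.
sweet potato + orange with both tight: 1.538 servings and 1.923 servings → $2.21.
sweet potato + carrots: intersection lies outside the first quadrant.
kale + orange with both tight: 1.151 servings and 1.547 servings → $2.46.
kale + carrots: intersection lies outside the first quadrant.
orange + carrots with both tight: 2.143 servings and 2.857 servings → $2.04.
Cheapest feasible corner: $2.04.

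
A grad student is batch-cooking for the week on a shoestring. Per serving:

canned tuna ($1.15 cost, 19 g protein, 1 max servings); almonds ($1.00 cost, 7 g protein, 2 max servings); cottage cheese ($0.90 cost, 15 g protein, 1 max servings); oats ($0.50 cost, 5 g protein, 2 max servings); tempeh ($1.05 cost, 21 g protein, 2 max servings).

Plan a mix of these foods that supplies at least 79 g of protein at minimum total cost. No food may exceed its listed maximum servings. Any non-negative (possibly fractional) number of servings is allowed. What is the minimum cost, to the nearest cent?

$4.45

Cost per g of protein: tempeh $0.0500, cottage cheese $0.0600, canned tuna $0.0605, oats $0.1000, almonds $0.1429.
Take 2 servings of tempeh: +42.0 g protein for $2.10 (total $2.10, still need 37.0 g).
Take 1 serving of cottage cheese: +15.0 g protein for $0.90 (total $3.00, still need 22.0 g).
Take 1 serving of canned tuna: +19.0 g protein for $1.15 (total $4.15, still need 3.0 g).
Take 0.6 servings of oats: +3.0 g protein for $0.30 (total $4.45, still need 0.0 g).
Filling from the cheapest source first is optimal under one linear minimum: $4.45.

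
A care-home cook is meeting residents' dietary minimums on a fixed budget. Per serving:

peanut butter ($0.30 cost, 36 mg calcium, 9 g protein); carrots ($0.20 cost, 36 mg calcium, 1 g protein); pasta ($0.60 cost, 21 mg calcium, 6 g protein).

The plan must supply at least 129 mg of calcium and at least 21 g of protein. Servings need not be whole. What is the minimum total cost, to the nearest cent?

At the optimum either one food covers both requirements or two foods hit both targets exactly; no other combination can be cheaper.
peanut butter only: max(129/36, 21/9) = 3.583 servings → $1.07.
carrots only: max(129/36, 21/1) = 21 servings → $4.20.
pasta only: max(129/21, 21/6) = 6.143 servings → $3.69.
peanut butter + carrots with both tight: 2.177 servings and 1.406 servings → $0.93.
peanut butter + pasta: the both-tight solution has a negative serving — not a feasible corner.
carrots + pasta with both tight: 1.708 servings and 3.215 servings → $2.27.
So the least-cost plan costs $0.93.

$0.93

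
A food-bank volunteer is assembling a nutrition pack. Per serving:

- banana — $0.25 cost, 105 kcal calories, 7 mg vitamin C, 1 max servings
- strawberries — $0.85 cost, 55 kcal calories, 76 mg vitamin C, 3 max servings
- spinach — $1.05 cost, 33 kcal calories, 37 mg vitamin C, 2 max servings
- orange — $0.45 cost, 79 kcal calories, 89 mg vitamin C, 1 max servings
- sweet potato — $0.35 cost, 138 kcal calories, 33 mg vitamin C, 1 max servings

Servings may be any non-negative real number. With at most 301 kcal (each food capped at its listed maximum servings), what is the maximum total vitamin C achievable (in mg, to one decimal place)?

380.9 mg

Vitamin C per kcal: strawberries 1.382, orange 1.127, spinach 1.121, sweet potato 0.2391, banana 0.06667.
Take 3 servings of strawberries: uses 165 kcal, +228.0 mg vitamin C (running total 228.0 mg).
Take 1 serving of orange: uses 79 kcal, +89.0 mg vitamin C (running total 317.0 mg).
Take 1.727 servings of spinach: uses 57 kcal, +63.9 mg vitamin C (running total 380.9 mg).
Greedy by best ratio exhausts the calories allowance optimally: 380.9 mg.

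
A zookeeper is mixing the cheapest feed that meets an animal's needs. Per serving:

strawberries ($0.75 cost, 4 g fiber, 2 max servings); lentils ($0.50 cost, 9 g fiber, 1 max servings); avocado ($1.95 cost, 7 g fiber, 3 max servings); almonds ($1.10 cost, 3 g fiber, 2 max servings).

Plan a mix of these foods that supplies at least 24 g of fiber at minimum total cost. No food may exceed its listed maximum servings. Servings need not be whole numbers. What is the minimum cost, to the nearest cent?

$3.95

Cost per g of fiber: lentils $0.0556, strawberries $0.1875, avocado $0.2786, almonds $0.3667.
Take 1 serving of lentils: +9.0 g fiber for $0.50 (total $0.50, still need 15.0 g).
Take 2 servings of strawberries: +8.0 g fiber for $1.50 (total $2.00, still need 7.0 g).
Take 1 serving of avocado: +7.0 g fiber for $1.95 (total $3.95, still need 0.0 g).
Filling from the cheapest source first is optimal under one linear minimum: $3.95.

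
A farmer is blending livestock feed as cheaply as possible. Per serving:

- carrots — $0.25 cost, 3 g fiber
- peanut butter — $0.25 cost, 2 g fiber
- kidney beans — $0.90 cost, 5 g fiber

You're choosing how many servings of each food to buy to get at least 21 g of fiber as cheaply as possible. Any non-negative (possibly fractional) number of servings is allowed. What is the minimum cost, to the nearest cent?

$1.75

Cost per g of fiber: carrots $0.0833, peanut butter $0.1250, kidney beans $0.1800.
With no serving limits, use only carrots: 21 g / 3 g = 7 servings × $0.25 = $1.75.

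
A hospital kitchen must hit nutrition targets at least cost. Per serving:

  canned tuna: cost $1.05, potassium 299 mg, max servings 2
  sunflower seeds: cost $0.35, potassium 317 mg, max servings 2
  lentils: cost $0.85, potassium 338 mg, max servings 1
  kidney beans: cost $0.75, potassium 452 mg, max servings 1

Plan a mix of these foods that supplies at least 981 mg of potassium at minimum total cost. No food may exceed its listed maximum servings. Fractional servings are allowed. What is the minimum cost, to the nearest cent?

Cost per mg of potassium: sunflower seeds $0.0011, kidney beans $0.0017, lentils $0.0025, canned tuna $0.0035.
Take 2 servings of sunflower seeds: +634.0 mg potassium for $0.70 (total $0.70, still need 347.0 mg).
Take 0.7677 servings of kidney beans: +347.0 mg potassium for $0.58 (total $1.28, still need 0.0 mg).
Greedy by cheapest-per-mg is optimal for a single linear constraint, so the minimum cost is $1.28.

$1.28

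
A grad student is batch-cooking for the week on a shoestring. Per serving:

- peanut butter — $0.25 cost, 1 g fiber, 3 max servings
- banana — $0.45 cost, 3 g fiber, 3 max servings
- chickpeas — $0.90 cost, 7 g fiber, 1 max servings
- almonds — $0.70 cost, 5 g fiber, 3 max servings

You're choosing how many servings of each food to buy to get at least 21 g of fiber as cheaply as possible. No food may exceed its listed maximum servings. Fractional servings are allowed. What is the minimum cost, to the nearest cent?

Cost per g of fiber: chickpeas $0.1286, almonds $0.1400, banana $0.1500, peanut butter $0.2500.
Take 1 serving of chickpeas: +7.0 g fiber for $0.90 (total $0.90, still need 14.0 g).
Take 2.8 servings of almonds: +14.0 g fiber for $1.96 (total $2.86, still need 0.0 g).
Filling from the cheapest source first is optimal under one linear minimum: $2.86.

$2.86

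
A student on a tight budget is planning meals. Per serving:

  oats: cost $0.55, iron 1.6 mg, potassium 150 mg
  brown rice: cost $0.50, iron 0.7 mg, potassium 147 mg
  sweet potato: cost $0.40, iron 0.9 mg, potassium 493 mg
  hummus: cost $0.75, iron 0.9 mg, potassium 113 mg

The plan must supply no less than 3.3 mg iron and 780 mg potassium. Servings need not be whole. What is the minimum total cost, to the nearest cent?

An LP optimum is at a vertex; with two nutrient constraints at most two foods are used. Check each candidate.
oats only: max(3.3/1.6, 780/150) = 5.2 servings → $2.86.
brown rice only: max(3.3/0.7, 780/147) = 5.306 servings → $2.65.
sweet potato only: max(3.3/0.9, 780/493) = 3.667 servings → $1.47.
hummus only: max(3.3/0.9, 780/113) = 6.903 servings → $5.18.
oats + brown rice: the both-tight solution has a negative serving — not a feasible corner.
oats + sweet potato with both tight: 1.415 servings and 1.152 servings → $1.24.
oats + hummus with both targets exact would need a negative amount; discard.
brown rice + sweet potato with both tight: 4.346 servings and 0.2862 servings → $2.29.
brown rice + hummus with both targets exact would need a negative amount; discard.
sweet potato + hummus with both tight: 0.9623 servings and 2.704 servings → $2.41.
The minimum over all feasible corners is $1.24.

$1.24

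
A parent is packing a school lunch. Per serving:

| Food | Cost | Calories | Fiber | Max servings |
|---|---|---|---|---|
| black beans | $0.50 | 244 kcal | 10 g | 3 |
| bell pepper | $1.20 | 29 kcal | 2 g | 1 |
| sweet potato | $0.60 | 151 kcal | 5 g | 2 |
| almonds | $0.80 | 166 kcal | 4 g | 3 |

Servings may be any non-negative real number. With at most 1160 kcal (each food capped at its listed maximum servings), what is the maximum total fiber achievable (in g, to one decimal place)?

44.3 g

Fiber per kcal: bell pepper 0.06897, black beans 0.04098, sweet potato 0.03311, almonds 0.0241.
Take 1 serving of bell pepper: uses 29 kcal, +2.0 g fiber (running total 2.0 g).
Take 3 servings of black beans: uses 732 kcal, +30.0 g fiber (running total 32.0 g).
Take 2 servings of sweet potato: uses 302 kcal, +10.0 g fiber (running total 42.0 g).
Take 0.5843 servings of almonds: uses 97 kcal, +2.3 g fiber (running total 44.3 g).
Greedy by best ratio exhausts the calories allowance optimally: 44.3 g.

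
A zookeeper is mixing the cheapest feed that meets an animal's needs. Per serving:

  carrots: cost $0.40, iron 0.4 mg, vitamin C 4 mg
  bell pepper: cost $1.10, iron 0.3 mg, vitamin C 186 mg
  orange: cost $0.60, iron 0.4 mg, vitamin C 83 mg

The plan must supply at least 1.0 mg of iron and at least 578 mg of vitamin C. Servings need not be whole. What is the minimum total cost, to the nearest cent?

carrots only: max(1.0/0.4, 578/4) = 144.5 servings → $57.80.
bell pepper only: max(1.0/0.3, 578/186) = 3.333 servings → $3.67.
orange only: max(1.0/0.4, 578/83) = 6.964 servings → $4.18.
carrots + bell pepper with both tight: 0.1721 servings and 3.104 servings → $3.48.
carrots + orange: the both-tight solution has a negative serving — not a feasible corner.
bell pepper + orange with both tight: 2.994 servings and 0.2545 servings → $3.45.
So the least-cost plan costs $3.45.

$3.45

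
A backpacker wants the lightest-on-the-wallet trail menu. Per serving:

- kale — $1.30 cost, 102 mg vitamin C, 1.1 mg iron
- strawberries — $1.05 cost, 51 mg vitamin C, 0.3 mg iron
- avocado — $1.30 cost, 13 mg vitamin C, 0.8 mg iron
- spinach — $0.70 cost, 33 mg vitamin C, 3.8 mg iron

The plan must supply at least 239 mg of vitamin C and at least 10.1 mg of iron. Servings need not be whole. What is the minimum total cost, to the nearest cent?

A basic optimal solution has at most two foods positive. Try each food alone and each pair with both targets met exactly.
kale only: max(239/102, 10.1/1.1) = 9.182 servings → $11.94.
strawberries only: max(239/51, 10.1/0.3) = 33.67 servings → $35.35.
avocado only: max(239/13, 10.1/0.8) = 18.38 servings → $23.90.
spinach only: max(239/33, 10.1/3.8) = 7.242 servings → $5.07.
kale + strawberries with both targets exact would need a negative amount; discard.
kale + avocado with both tight: 0.89 servings and 11.4 servings → $15.98.
kale + spinach with both tight: 1.636 servings and 2.184 servings → $3.66.
strawberries + avocado with both tight: 1.623 servings and 12.02 servings → $17.33.
strawberries + spinach with both tight: 3.126 servings and 2.411 servings → $4.97.
avocado + spinach: intersection lies outside the first quadrant.
Cheapest feasible corner: $3.66.

$3.66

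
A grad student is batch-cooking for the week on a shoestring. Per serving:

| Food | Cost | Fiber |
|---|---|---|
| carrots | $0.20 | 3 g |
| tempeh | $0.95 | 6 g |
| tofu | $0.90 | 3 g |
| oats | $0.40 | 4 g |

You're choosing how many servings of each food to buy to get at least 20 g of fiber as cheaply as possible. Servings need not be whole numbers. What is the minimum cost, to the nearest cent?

Cost per g of fiber: carrots $0.0667, oats $0.1000, tempeh $0.1583, tofu $0.3000.
With no serving limits, use only carrots: 20 g / 3 g = 6.667 servings × $0.20 = $1.33.

$1.33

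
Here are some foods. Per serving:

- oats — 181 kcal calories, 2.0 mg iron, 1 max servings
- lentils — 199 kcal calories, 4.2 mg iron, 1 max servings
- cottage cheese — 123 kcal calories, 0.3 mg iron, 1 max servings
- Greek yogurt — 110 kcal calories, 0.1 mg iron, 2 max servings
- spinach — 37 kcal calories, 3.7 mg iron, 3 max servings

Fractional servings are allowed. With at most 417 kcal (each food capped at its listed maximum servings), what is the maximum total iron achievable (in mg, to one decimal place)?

16.5 mg

Iron per kcal: spinach 0.1, lentils 0.02111, oats 0.01105, cottage cheese 0.002439, Greek yogurt 0.0009091.
Take 3 servings of spinach: uses 111 kcal, +11.1 mg iron (running total 11.1 mg).
Take 1 serving of lentils: uses 199 kcal, +4.2 mg iron (running total 15.3 mg).
Take 0.5912 servings of oats: uses 107 kcal, +1.2 mg iron (running total 16.5 mg).
Greedy by best ratio exhausts the calories allowance optimally: 16.5 mg.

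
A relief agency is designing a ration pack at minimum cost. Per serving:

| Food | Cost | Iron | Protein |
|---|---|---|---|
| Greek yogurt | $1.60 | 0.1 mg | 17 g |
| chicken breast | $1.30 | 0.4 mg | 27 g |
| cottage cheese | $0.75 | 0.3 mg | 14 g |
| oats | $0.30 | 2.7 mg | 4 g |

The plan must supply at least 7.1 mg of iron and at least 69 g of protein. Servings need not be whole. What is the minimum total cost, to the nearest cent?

Compare the cost at each extreme point of the feasible region.
Greek yogurt only: max(7.1/0.1, 69/17) = 71 servings → $113.60.
chicken breast only: max(7.1/0.4, 69/27) = 17.75 servings → $23.07.
cottage cheese only: max(7.1/0.3, 69/14) = 23.67 servings → $17.75.
oats only: max(7.1/2.7, 69/4) = 17.25 servings → $5.17.
Greek yogurt + chicken breast: the both-tight solution has a negative serving — not a feasible corner.
Greek yogurt + cottage cheese: intersection lies outside the first quadrant.
Greek yogurt + oats with both tight: 3.47 servings and 2.501 servings → $6.30.
chicken breast + cottage cheese: intersection lies outside the first quadrant.
chicken breast + oats with both tight: 2.215 servings and 2.302 servings → $3.57.
cottage cheese + oats with both tight: 4.314 servings and 2.15 servings → $3.88.
Cheapest feasible corner: $3.57.

$3.57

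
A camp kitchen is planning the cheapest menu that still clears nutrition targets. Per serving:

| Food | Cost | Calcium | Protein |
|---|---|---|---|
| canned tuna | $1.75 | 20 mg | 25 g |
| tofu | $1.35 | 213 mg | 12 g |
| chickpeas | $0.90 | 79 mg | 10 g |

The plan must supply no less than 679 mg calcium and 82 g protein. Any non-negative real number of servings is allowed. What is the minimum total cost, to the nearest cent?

$7.28

With two linear requirements the optimum uses one or two foods; enumerate the corners.
canned tuna only: max(679/20, 82/25) = 33.95 servings → $59.41.
tofu only: max(679/213, 82/12) = 6.833 servings → $9.22.
chickpeas only: max(679/79, 82/10) = 8.595 servings → $7.74.
canned tuna + tofu with both tight: 1.832 servings and 3.016 servings → $7.28.
canned tuna + chickpeas with both targets exact would need a negative amount; discard.
tofu + chickpeas with both tight: 0.264 servings and 7.883 servings → $7.45.
So the least-cost plan costs $7.28.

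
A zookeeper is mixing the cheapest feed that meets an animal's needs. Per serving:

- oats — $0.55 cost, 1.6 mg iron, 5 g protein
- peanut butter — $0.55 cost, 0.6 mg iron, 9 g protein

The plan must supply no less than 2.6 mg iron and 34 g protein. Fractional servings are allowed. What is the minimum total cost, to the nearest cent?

$2.14

This is a tiny linear program; its minimum lies at a vertex of the feasible set. List the vertices and price them.
oats only: max(2.6/1.6, 34/5) = 6.8 servings → $3.74.
peanut butter only: max(2.6/0.6, 34/9) = 4.333 servings → $2.38.
oats + peanut butter with both tight: 0.2632 servings and 3.632 servings → $2.14.
The minimum over all feasible corners is $2.14.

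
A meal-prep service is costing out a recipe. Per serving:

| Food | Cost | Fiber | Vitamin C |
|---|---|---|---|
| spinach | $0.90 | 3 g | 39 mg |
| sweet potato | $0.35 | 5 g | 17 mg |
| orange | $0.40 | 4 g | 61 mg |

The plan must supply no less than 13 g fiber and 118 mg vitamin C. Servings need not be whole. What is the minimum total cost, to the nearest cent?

$1.10

spinach only: max(13/3, 118/39) = 4.333 servings → $3.90.
sweet potato only: max(13/5, 118/17) = 6.941 servings → $2.43.
orange only: max(13/4, 118/61) = 3.25 servings → $1.30.
spinach + sweet potato with both tight: 2.562 servings and 1.062 servings → $2.68.
spinach + orange: intersection lies outside the first quadrant.
sweet potato + orange with both tight: 1.354 servings and 1.557 servings → $1.10.
So the least-cost plan costs $1.10.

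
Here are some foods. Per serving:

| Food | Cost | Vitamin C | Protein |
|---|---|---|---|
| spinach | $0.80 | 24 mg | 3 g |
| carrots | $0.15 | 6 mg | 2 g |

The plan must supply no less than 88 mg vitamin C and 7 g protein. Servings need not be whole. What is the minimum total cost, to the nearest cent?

spinach only: max(88/24, 7/3) = 3.667 servings → $2.93.
carrots only: max(88/6, 7/2) = 14.67 servings → $2.20.
spinach + carrots: intersection lies outside the first quadrant.
Cheapest feasible corner: $2.20.

$2.20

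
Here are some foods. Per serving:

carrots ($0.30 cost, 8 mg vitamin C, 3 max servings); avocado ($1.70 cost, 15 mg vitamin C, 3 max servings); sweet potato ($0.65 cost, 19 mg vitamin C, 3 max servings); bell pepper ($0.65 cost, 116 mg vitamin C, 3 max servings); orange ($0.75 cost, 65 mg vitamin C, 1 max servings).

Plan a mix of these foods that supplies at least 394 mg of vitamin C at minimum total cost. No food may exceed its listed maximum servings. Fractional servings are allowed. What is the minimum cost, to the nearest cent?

$2.48

Cost per mg of vitamin C: bell pepper $0.0056, orange $0.0115, sweet potato $0.0342, carrots $0.0375, avocado $0.1133.
Take 3 servings of bell pepper: +348.0 mg vitamin C for $1.95 (total $1.95, still need 46.0 mg).
Take 0.7077 servings of orange: +46.0 mg vitamin C for $0.53 (total $2.48, still need 0.0 mg).
Greedy by cheapest-per-mg is optimal for a single linear constraint, so the minimum cost is $2.48.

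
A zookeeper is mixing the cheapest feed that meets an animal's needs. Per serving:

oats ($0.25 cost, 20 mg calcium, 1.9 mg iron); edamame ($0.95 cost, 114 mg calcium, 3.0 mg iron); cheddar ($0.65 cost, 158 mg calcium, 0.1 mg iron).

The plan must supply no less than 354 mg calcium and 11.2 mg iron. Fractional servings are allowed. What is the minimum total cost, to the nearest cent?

$2.43

Two binding constraints pin down two serving amounts, so the optimal mix uses at most two foods. The candidates are each food alone (scaled to the tighter of calcium/iron) and each pair with both constraints tight.
oats only: max(354/20, 11.2/1.9) = 17.7 servings → $4.42.
edamame only: max(354/114, 11.2/3.0) = 3.733 servings → $3.55.
cheddar only: max(354/158, 11.2/0.1) = 112 servings → $72.80.
oats + edamame with both tight: 1.372 servings and 2.865 servings → $3.06.
oats + cheddar with both tight: 5.816 servings and 1.504 servings → $2.43.
edamame + cheddar: the both-tight solution has a negative serving — not a feasible corner.
So the least-cost plan costs $2.43.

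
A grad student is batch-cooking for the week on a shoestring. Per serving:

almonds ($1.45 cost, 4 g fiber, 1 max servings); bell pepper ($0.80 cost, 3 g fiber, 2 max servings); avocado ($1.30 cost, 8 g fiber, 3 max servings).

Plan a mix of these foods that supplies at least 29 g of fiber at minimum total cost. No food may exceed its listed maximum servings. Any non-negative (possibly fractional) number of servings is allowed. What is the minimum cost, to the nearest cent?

$5.23

Cost per g of fiber: avocado $0.1625, bell pepper $0.2667, almonds $0.3625.
Take 3 servings of avocado: +24.0 g fiber for $3.90 (total $3.90, still need 5.0 g).
Take 1.667 servings of bell pepper: +5.0 g fiber for $1.33 (total $5.23, still need 0.0 g).
Filling from the cheapest source first is optimal under one linear minimum: $5.23.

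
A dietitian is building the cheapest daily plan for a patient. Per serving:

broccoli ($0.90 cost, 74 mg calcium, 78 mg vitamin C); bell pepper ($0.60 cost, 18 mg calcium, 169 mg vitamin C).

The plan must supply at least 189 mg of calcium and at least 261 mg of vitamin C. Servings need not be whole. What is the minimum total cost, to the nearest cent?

$2.46

A basic optimal solution has at most two foods positive. Try each food alone and each pair with both targets met exactly.
broccoli only: max(189/74, 261/78) = 3.346 servings → $3.01.
bell pepper only: max(189/18, 261/169) = 10.5 servings → $6.30.
broccoli + bell pepper with both tight: 2.454 servings and 0.4118 servings → $2.46.
Cheapest feasible corner: $2.46.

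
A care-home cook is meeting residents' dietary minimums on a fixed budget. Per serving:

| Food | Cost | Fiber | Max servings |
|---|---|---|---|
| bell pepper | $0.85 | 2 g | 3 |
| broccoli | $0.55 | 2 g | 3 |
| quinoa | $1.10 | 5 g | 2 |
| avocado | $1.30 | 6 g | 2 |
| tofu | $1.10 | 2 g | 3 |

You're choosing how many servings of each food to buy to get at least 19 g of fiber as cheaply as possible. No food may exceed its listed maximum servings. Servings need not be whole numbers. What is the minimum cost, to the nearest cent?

Cost per g of fiber: avocado $0.2167, quinoa $0.2200, broccoli $0.2750, bell pepper $0.4250, tofu $0.5500.
Take 2 servings of avocado: +12.0 g fiber for $2.60 (total $2.60, still need 7.0 g).
Take 1.4 servings of quinoa: +7.0 g fiber for $1.54 (total $4.14, still need 0.0 g).
Filling from the cheapest source first is optimal under one linear minimum: $4.14.

$4.14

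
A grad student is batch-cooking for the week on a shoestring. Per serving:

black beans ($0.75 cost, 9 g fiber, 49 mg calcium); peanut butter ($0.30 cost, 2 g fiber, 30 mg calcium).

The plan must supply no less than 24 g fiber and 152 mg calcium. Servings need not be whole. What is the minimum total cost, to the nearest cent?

An LP optimum is at a vertex; with two nutrient constraints at most two foods are used. Check each candidate.
black beans only: max(24/9, 152/49) = 3.102 servings → $2.33.
peanut butter only: max(24/2, 152/30) = 12 servings → $3.60.
black beans + peanut butter with both tight: 2.419 servings and 1.116 servings → $2.15.
So the least-cost plan costs $2.15.

$2.15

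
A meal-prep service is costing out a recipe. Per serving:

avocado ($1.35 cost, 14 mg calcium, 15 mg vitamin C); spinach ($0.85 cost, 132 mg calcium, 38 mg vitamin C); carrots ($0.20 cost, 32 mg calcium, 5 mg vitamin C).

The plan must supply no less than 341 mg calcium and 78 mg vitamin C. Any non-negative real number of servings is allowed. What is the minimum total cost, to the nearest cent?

This is a tiny linear program; its minimum lies at a vertex of the feasible set. List the vertices and price them.
avocado only: max(341/14, 78/15) = 24.36 servings → $32.88.
spinach only: max(341/132, 78/38) = 2.583 servings → $2.20.
carrots only: max(341/32, 78/5) = 15.6 servings → $3.12.
avocado + spinach with both targets exact would need a negative amount; discard.
avocado + carrots with both tight: 1.929 servings and 9.812 servings → $4.57.
spinach + carrots with both tight: 1.423 servings and 4.788 servings → $2.17.
The minimum over all feasible corners is $2.17.

$2.17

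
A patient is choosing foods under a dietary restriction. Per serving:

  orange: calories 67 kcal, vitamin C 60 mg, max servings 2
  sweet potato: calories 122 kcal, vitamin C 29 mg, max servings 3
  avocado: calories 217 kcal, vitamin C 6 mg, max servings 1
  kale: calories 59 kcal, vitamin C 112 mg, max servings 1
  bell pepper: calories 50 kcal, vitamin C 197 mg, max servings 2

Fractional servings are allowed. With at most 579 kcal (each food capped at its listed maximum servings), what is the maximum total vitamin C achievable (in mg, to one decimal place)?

Vitamin C per kcal: bell pepper 3.94, kale 1.898, orange 0.8955, sweet potato 0.2377, avocado 0.02765.
Take 2 servings of bell pepper: uses 100 kcal, +394.0 mg vitamin C (running total 394.0 mg).
Take 1 serving of kale: uses 59 kcal, +112.0 mg vitamin C (running total 506.0 mg).
Take 2 servings of orange: uses 134 kcal, +120.0 mg vitamin C (running total 626.0 mg).
Take 2.344 servings of sweet potato: uses 286 kcal, +68.0 mg vitamin C (running total 694.0 mg).
Greedy by best ratio exhausts the calories allowance optimally: 694.0 mg.

694.0 mg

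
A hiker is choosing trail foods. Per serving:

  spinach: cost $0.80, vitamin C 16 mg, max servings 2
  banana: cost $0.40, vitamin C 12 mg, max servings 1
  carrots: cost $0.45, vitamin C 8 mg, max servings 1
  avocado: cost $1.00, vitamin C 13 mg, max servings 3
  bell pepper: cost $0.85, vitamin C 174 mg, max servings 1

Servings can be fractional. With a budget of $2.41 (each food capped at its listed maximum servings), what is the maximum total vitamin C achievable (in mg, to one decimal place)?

Vitamin C per dollar: bell pepper 204.7, banana 30, spinach 20, carrots 17.78, avocado 13.
Take 1 serving of bell pepper: spends $0.85, +174.0 mg vitamin C (running total 174.0 mg).
Take 1 serving of banana: spends $0.40, +12.0 mg vitamin C (running total 186.0 mg).
Take 1.45 servings of spinach: spends $1.16, +23.2 mg vitamin C (running total 209.2 mg).
Filling greedily by vitamin C-per-dollar is optimal for one linear limit, giving 209.2 mg.

209.2 mg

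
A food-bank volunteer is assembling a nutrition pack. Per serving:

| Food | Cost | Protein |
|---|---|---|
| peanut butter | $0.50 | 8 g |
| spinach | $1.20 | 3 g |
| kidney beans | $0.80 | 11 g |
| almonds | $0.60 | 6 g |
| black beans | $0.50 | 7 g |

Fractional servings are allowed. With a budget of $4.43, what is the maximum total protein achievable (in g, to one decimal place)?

70.9 g

Protein per dollar: peanut butter 16, black beans 14, kidney beans 13.75, almonds 10, spinach 2.5.
With no serving limits, spend the whole cost allowance on peanut butter: $4.43 / $0.50 × 8 g = 70.9 g.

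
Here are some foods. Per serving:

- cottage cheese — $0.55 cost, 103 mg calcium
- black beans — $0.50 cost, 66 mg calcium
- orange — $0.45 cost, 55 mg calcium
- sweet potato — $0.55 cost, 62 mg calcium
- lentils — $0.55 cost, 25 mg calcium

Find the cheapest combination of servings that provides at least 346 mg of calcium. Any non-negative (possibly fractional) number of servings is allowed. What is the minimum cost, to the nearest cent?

$1.85

Cost per mg of calcium: cottage cheese $0.0053, black beans $0.0076, orange $0.0082, sweet potato $0.0089, lentils $0.0220.
With no serving limits, use only cottage cheese: 346 mg / 103 mg = 3.359 servings × $0.55 = $1.85.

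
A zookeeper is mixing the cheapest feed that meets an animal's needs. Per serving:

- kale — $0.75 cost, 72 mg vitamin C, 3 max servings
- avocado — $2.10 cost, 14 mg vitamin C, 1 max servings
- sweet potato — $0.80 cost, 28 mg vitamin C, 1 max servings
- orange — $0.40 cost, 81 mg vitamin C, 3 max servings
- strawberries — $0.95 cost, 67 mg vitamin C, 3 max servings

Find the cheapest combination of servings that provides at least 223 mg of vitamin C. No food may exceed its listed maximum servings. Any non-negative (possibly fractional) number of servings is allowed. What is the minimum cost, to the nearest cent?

Cost per mg of vitamin C: orange $0.0049, kale $0.0104, strawberries $0.0142, sweet potato $0.0286, avocado $0.1500.
Take 2.753 servings of orange: +223.0 mg vitamin C for $1.10 (total $1.10, still need 0.0 mg).
Filling from the cheapest source first is optimal under one linear minimum: $1.10.

$1.10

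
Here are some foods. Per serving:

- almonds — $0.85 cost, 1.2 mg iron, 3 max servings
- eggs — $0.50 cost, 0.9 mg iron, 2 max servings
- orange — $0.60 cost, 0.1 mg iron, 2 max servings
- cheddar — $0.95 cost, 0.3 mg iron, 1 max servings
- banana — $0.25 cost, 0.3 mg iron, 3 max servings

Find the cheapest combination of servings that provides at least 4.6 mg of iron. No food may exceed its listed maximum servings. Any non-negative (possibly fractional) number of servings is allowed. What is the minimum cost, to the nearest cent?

$2.98

Cost per mg of iron: eggs $0.5556, almonds $0.7083, banana $0.8333, cheddar $3.1667, orange $6.0000.
Take 2 servings of eggs: +1.8 mg iron for $1.00 (total $1.00, still need 2.8 mg).
Take 2.333 servings of almonds: +2.8 mg iron for $1.98 (total $2.98, still need 0.0 mg).
Filling from the cheapest source first is optimal under one linear minimum: $2.98.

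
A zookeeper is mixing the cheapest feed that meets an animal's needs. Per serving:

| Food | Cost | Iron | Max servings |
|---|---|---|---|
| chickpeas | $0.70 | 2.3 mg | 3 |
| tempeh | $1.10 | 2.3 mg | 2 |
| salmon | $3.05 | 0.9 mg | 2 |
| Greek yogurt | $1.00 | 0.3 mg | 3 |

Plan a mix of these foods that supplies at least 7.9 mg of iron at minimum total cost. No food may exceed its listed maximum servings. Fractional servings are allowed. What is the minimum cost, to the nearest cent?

$2.58

Cost per mg of iron: chickpeas $0.3043, tempeh $0.4783, Greek yogurt $3.3333, salmon $3.3889.
Take 3 servings of chickpeas: +6.9 mg iron for $2.10 (total $2.10, still need 1.0 mg).
Take 0.4348 servings of tempeh: +1.0 mg iron for $0.48 (total $2.58, still need 0.0 mg).
Filling from the cheapest source first is optimal under one linear minimum: $2.58.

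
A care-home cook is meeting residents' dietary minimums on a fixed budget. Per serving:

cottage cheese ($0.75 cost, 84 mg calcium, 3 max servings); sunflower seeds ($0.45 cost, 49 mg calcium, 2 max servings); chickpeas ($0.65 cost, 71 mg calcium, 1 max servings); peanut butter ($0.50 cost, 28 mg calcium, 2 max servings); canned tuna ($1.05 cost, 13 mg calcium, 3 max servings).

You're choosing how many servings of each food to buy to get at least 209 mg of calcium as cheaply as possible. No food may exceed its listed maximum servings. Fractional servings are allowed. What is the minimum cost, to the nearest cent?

Cost per mg of calcium: cottage cheese $0.0089, chickpeas $0.0092, sunflower seeds $0.0092, peanut butter $0.0179, canned tuna $0.0808.
Take 2.488 servings of cottage cheese: +209.0 mg calcium for $1.87 (total $1.87, still need 0.0 mg).
Filling from the cheapest source first is optimal under one linear minimum: $1.87.

$1.87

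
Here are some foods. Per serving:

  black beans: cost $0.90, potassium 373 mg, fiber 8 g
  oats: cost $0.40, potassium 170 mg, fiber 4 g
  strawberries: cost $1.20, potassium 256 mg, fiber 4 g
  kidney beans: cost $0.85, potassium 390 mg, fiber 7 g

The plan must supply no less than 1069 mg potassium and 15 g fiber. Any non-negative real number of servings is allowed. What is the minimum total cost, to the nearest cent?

The cheapest plan sits at a corner of the feasible region — with two constraints it uses at most two foods.
black beans only: max(1069/373, 15/8) = 2.866 servings → $2.58.
oats only: max(1069/170, 15/4) = 6.288 servings → $2.52.
strawberries only: max(1069/256, 15/4) = 4.176 servings → $5.01.
kidney beans only: max(1069/390, 15/7) = 2.741 servings → $2.33.
black beans + oats: intersection lies outside the first quadrant.
black beans + strawberries: the both-tight solution has a negative serving — not a feasible corner.
black beans + kidney beans: the both-tight solution has a negative serving — not a feasible corner.
oats + strawberries: the both-tight solution has a negative serving — not a feasible corner.
oats + kidney beans with both targets exact would need a negative amount; discard.
strawberries + kidney beans with both targets exact would need a negative amount; discard.
Cheapest feasible corner: $2.33.

$2.33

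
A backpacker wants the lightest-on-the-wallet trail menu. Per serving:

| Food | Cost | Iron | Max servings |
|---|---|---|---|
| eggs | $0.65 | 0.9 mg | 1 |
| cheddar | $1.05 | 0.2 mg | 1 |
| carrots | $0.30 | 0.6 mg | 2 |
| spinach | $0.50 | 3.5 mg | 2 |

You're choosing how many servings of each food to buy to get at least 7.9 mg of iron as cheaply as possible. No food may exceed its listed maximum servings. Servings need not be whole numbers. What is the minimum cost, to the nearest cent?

Cost per mg of iron: spinach $0.1429, carrots $0.5000, eggs $0.7222, cheddar $5.2500.
Take 2 servings of spinach: +7.0 mg iron for $1.00 (total $1.00, still need 0.9 mg).
Take 1.5 servings of carrots: +0.9 mg iron for $0.45 (total $1.45, still need 0.0 mg).
Filling from the cheapest source first is optimal under one linear minimum: $1.45.

$1.45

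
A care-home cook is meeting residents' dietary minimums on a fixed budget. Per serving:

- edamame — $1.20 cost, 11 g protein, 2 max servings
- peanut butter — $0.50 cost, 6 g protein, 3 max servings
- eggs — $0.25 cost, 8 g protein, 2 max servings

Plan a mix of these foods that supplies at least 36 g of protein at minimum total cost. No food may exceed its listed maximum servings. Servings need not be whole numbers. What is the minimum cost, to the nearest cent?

Cost per g of protein: eggs $0.0312, peanut butter $0.0833, edamame $0.1091.
Take 2 servings of eggs: +16.0 g protein for $0.50 (total $0.50, still need 20.0 g).
Take 3 servings of peanut butter: +18.0 g protein for $1.50 (total $2.00, still need 2.0 g).
Take 0.1818 servings of edamame: +2.0 g protein for $0.22 (total $2.22, still need 0.0 g).
Greedy by cheapest-per-g is optimal for a single linear constraint, so the minimum cost is $2.22.

$2.22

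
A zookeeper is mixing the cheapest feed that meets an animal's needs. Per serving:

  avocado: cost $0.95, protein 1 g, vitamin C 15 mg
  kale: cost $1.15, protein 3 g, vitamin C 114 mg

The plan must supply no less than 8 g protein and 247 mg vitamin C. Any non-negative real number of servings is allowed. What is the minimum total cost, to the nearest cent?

$3.07

The cheapest plan sits at a corner of the feasible region — with two constraints it uses at most two foods.
avocado only: max(8/1, 247/15) = 16.47 servings → $15.64.
kale only: max(8/3, 247/114) = 2.667 servings → $3.07.
avocado + kale with both tight: 2.478 servings and 1.841 servings → $4.47.
So the least-cost plan costs $3.07.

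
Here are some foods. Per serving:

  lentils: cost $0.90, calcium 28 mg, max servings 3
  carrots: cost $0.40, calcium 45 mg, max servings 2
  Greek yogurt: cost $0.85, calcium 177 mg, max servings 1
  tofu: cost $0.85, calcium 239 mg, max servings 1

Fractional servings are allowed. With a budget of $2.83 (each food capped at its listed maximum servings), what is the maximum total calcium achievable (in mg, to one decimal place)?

516.3 mg

Calcium per dollar: tofu 281.2, Greek yogurt 208.2, carrots 112.5, lentils 31.11.
Take 1 serving of tofu: spends $0.85, +239.0 mg calcium (running total 239.0 mg).
Take 1 serving of Greek yogurt: spends $0.85, +177.0 mg calcium (running total 416.0 mg).
Take 2 servings of carrots: spends $0.80, +90.0 mg calcium (running total 506.0 mg).
Take 0.3667 servings of lentils: spends $0.33, +10.3 mg calcium (running total 516.3 mg).
Greedy by best ratio exhausts the cost allowance optimally: 516.3 mg.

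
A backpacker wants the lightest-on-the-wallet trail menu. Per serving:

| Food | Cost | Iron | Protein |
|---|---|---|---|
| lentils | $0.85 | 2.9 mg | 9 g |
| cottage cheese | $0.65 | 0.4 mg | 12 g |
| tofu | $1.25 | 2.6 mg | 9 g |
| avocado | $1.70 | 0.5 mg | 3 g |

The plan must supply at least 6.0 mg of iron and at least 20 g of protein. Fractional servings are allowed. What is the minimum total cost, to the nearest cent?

$1.83

At the optimum either one food covers both requirements or two foods hit both targets exactly; no other combination can be cheaper.
lentils only: max(6.0/2.9, 20/9) = 2.222 servings → $1.89.
cottage cheese only: max(6.0/0.4, 20/12) = 15 servings → $9.75.
tofu only: max(6.0/2.6, 20/9) = 2.308 servings → $2.88.
avocado only: max(6.0/0.5, 20/3) = 12 servings → $20.40.
lentils + cottage cheese with both tight: 2.051 servings and 0.1282 servings → $1.83.
lentils + tofu with both tight: 0.7407 servings and 1.481 servings → $2.48.
lentils + avocado with both tight: 1.905 servings and 0.9524 servings → $3.24.
cottage cheese + tofu: the both-tight solution has a negative serving — not a feasible corner.
cottage cheese + avocado: the both-tight solution has a negative serving — not a feasible corner.
tofu + avocado: the both-tight solution has a negative serving — not a feasible corner.
The minimum over all feasible corners is $1.83.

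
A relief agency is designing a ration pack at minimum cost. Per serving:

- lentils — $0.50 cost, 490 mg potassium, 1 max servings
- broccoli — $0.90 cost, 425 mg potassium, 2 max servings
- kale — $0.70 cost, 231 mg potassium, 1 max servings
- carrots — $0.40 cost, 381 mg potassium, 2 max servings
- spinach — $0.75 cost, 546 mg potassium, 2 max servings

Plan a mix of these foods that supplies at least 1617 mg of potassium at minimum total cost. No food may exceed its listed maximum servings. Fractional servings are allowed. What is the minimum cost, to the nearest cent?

Cost per mg of potassium: lentils $0.0010, carrots $0.0010, spinach $0.0014, broccoli $0.0021, kale $0.0030.
Take 1 serving of lentils: +490.0 mg potassium for $0.50 (total $0.50, still need 1127.0 mg).
Take 2 servings of carrots: +762.0 mg potassium for $0.80 (total $1.30, still need 365.0 mg).
Take 0.6685 servings of spinach: +365.0 mg potassium for $0.50 (total $1.80, still need 0.0 mg).
Filling from the cheapest source first is optimal under one linear minimum: $1.80.

$1.80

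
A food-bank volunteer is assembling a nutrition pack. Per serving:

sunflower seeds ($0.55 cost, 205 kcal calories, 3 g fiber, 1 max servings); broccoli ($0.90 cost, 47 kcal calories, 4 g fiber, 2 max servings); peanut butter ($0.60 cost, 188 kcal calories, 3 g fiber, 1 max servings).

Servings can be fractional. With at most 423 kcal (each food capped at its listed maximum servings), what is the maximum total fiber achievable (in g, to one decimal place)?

Fiber per kcal: broccoli 0.08511, peanut butter 0.01596, sunflower seeds 0.01463.
Take 2 servings of broccoli: uses 94 kcal, +8.0 g fiber (running total 8.0 g).
Take 1 serving of peanut butter: uses 188 kcal, +3.0 g fiber (running total 11.0 g).
Take 0.6878 servings of sunflower seeds: uses 141 kcal, +2.1 g fiber (running total 13.1 g).
Greedy by best ratio exhausts the calories allowance optimally: 13.1 g.

13.1 g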